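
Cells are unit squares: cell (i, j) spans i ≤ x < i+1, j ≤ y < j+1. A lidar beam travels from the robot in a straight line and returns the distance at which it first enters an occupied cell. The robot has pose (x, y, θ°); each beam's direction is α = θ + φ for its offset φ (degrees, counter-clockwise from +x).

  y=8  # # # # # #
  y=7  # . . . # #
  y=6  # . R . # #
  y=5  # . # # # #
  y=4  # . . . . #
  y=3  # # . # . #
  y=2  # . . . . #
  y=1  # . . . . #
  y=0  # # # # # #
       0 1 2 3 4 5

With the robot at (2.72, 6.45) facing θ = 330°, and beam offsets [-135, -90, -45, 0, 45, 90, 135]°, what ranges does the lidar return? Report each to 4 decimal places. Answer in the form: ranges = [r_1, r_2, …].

ranges = [1.7807, 0.5196, 0.4659, 0.9000, 1.3252, 1.7898, 1.6047]

beam 1: φ=-135°, α=195°
  dir = (cos 195°, sin 195°) = (-0.9659, -0.2588); from cell (2,6)
  next x-line at t=0.7454, next y-line at t=1.7387; Δt_x=1.0353, Δt_y=3.8637
    x: enter (1,6) at t=0.7454
    y: enter (1,5) at t=1.7387
    x: enter (0,5) at t=1.7807 ← occupied
  → r_1 = 1.7807
beam 2: φ=-90°, α=240°
  dir = (cos 240°, sin 240°) = (-0.5000, -0.8660); from cell (2,6)
  next x-line at t=1.4400, next y-line at t=0.5196; Δt_x=2.0000, Δt_y=1.1547
    y: enter (2,5) at t=0.5196 ← occupied
  → r_2 = 0.5196
beam 3: φ=-45°, α=285°
  dir = (cos 285°, sin 285°) = (0.2588, -0.9659); from cell (2,6)
  next x-line at t=1.0818, next y-line at t=0.4659; Δt_x=3.8637, Δt_y=1.0353
    y: enter (2,5) at t=0.4659 ← occupied
  → r_3 = 0.4659
beam 4: φ=0°, α=330°
  dir = (cos 330°, sin 330°) = (0.8660, -0.5000); from cell (2,6)
  next x-line at t=0.3233, next y-line at t=0.9000; Δt_x=1.1547, Δt_y=2.0000
    x: enter (3,6) at t=0.3233
    y: enter (3,5) at t=0.9000 ← occupied
  → r_4 = 0.9000
beam 5: φ=45°, α=15°
  dir = (cos 15°, sin 15°) = (0.9659, 0.2588); from cell (2,6)
  next x-line at t=0.2899, next y-line at t=2.1250; Δt_x=1.0353, Δt_y=3.8637
    x: enter (3,6) at t=0.2899
    x: enter (4,6) at t=1.3252 ← occupied
  → r_5 = 1.3252
beam 6: φ=90°, α=60°
  dir = (cos 60°, sin 60°) = (0.5000, 0.8660); from cell (2,6)
  next x-line at t=0.5600, next y-line at t=0.6351; Δt_x=2.0000, Δt_y=1.1547
    x: enter (3,6) at t=0.5600
    y: enter (3,7) at t=0.6351
    y: enter (3,8) at t=1.7898 ← occupied
  → r_6 = 1.7898
beam 7: φ=135°, α=105°
  dir = (cos 105°, sin 105°) = (-0.2588, 0.9659); from cell (2,6)
  next x-line at t=2.7819, next y-line at t=0.5694; Δt_x=3.8637, Δt_y=1.0353
    y: enter (2,7) at t=0.5694
    y: enter (2,8) at t=1.6047 ← occupied
  → r_7 = 1.6047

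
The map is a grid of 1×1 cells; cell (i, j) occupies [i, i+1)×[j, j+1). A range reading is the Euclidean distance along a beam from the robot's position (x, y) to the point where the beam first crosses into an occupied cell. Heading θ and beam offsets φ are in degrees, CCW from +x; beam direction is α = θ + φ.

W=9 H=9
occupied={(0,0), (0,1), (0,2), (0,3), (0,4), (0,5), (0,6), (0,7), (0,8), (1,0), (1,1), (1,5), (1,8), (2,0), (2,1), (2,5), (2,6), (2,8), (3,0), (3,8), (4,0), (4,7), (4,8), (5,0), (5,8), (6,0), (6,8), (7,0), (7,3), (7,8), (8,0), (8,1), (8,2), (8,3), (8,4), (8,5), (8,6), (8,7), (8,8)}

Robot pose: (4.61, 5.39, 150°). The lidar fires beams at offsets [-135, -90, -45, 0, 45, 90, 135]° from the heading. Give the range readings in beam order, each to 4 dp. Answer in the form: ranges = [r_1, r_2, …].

beam 1: φ=-135°, α=15°
  dir = (cos 15°, sin 15°) = (0.9659, 0.2588); from cell (4,5)
  next x-line at t=0.4038, next y-line at t=2.3569; Δt_x=1.0353, Δt_y=3.8637
    x: enter (5,5) at t=0.4038
    x: enter (6,5) at t=1.4390
    y: enter (6,6) at t=2.3569
    x: enter (7,6) at t=2.4743
    x: enter (8,6) at t=3.5096 ← occupied
  → r_1 = 3.5096
beam 2: φ=-90°, α=60°
  dir = (cos 60°, sin 60°) = (0.5000, 0.8660); from cell (4,5)
  next x-line at t=0.7800, next y-line at t=0.7044; Δt_x=2.0000, Δt_y=1.1547
    y: enter (4,6) at t=0.7044
    x: enter (5,6) at t=0.7800
    y: enter (5,7) at t=1.8591
    x: enter (6,7) at t=2.7800
    y: enter (6,8) at t=3.0138 ← occupied
  → r_2 = 3.0138
beam 3: φ=-45°, α=105°
  dir = (cos 105°, sin 105°) = (-0.2588, 0.9659); from cell (4,5)
  next x-line at t=2.3569, next y-line at t=0.6315; Δt_x=3.8637, Δt_y=1.0353
    y: enter (4,6) at t=0.6315
    y: enter (4,7) at t=1.6668 ← occupied
  → r_3 = 1.6668
beam 4: φ=0°, α=150°
  dir = (cos 150°, sin 150°) = (-0.8660, 0.5000); from cell (4,5)
  next x-line at t=0.7044, next y-line at t=1.2200; Δt_x=1.1547, Δt_y=2.0000
    x: enter (3,5) at t=0.7044
    y: enter (3,6) at t=1.2200
    x: enter (2,6) at t=1.8591 ← occupied
  → r_4 = 1.8591
beam 5: φ=45°, α=195°
  dir = (cos 195°, sin 195°) = (-0.9659, -0.2588); from cell (4,5)
  next x-line at t=0.6315, next y-line at t=1.5068; Δt_x=1.0353, Δt_y=3.8637
    x: enter (3,5) at t=0.6315
    y: enter (3,4) at t=1.5068
    x: enter (2,4) at t=1.6668
    x: enter (1,4) at t=2.7021
    x: enter (0,4) at t=3.7373 ← occupied
  → r_5 = 3.7373
beam 6: φ=90°, α=240°
  dir = (cos 240°, sin 240°) = (-0.5000, -0.8660); from cell (4,5)
  next x-line at t=1.2200, next y-line at t=0.4503; Δt_x=2.0000, Δt_y=1.1547
    y: enter (4,4) at t=0.4503
    x: enter (3,4) at t=1.2200
    y: enter (3,3) at t=1.6050
    y: enter (3,2) at t=2.7597
    x: enter (2,2) at t=3.2200
    y: enter (2,1) at t=3.9144 ← occupied
  → r_6 = 3.9144
beam 7: φ=135°, α=285°
  dir = (cos 285°, sin 285°) = (0.2588, -0.9659); from cell (4,5)
  next x-line at t=1.5068, next y-line at t=0.4038; Δt_x=3.8637, Δt_y=1.0353
    y: enter (4,4) at t=0.4038
    y: enter (4,3) at t=1.4390
    x: enter (5,3) at t=1.5068
    y: enter (5,2) at t=2.4743
    y: enter (5,1) at t=3.5096
    y: enter (5,0) at t=4.5449 ← occupied
  → r_7 = 4.5449

ranges = [3.5096, 3.0138, 1.6668, 1.8591, 3.7373, 3.9144, 4.5449]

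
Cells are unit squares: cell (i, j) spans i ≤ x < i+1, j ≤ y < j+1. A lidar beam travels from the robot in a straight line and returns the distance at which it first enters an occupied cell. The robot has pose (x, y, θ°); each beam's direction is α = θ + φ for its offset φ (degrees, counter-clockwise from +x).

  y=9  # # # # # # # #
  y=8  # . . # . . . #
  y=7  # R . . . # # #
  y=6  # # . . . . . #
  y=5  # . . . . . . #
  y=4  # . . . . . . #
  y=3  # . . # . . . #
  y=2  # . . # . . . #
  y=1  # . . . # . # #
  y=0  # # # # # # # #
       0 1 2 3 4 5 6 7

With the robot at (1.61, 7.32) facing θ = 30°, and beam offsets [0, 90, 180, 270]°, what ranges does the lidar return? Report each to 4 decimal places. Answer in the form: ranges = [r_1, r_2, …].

ranges = [1.6050, 1.2200, 0.6400, 0.3695]

beam 1: φ=0°, α=30°
  d=(0.8660,0.5000)  start (1,7)  tX=0.4503 tY=1.3600  stride 1/|dx|=1.1547 1/|dy|=2.0000
    cross x-line → (2,7), t=0.4503
    cross y-line → (2,8), t=1.3600
    cross x-line → (3,8), t=1.6050 (wall)
  → r_1 = 1.6050
beam 2: φ=90°, α=120°
  d=(-0.5000,0.8660)  start (1,7)  tX=1.2200 tY=0.7852  stride 1/|dx|=2.0000 1/|dy|=1.1547
    cross y-line → (1,8), t=0.7852
    cross x-line → (0,8), t=1.2200 (wall)
  → r_2 = 1.2200
beam 3: φ=180°, α=210°
  d=(-0.8660,-0.5000)  start (1,7)  tX=0.7044 tY=0.6400  stride 1/|dx|=1.1547 1/|dy|=2.0000
    cross y-line → (1,6), t=0.6400 (wall)
  → r_3 = 0.6400
beam 4: φ=270°, α=300°
  d=(0.5000,-0.8660)  start (1,7)  tX=0.7800 tY=0.3695  stride 1/|dx|=2.0000 1/|dy|=1.1547
    cross y-line → (1,6), t=0.3695 (wall)
  → r_4 = 0.3695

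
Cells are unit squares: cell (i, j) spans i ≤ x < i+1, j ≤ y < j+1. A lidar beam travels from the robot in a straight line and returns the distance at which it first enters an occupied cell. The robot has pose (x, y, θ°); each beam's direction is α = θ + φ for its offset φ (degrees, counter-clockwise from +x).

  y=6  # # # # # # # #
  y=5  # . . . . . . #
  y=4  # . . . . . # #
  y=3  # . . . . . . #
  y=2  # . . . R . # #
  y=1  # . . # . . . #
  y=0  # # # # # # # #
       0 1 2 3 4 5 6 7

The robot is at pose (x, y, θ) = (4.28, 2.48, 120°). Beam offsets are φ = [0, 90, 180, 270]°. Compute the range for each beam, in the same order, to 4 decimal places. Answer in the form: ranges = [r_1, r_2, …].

beam 1: φ=0°, α=120°
  cosα=-0.5000 sinα=0.8660 | (4,2) | tMaxX 0.5600 tMaxY 0.6004 | tΔX 2.0000 tΔY 1.1547
    t=0.5600 [x] (3,2)
    t=0.6004 [y] (3,3)
    t=1.7551 [y] (3,4)
    t=2.5600 [x] (2,4)
    t=2.9098 [y] (2,5)
    t=4.0645 [y] (2,6) — stop
  → r_1 = 4.0645
beam 2: φ=90°, α=210°
  cosα=-0.8660 sinα=-0.5000 | (4,2) | tMaxX 0.3233 tMaxY 0.9600 | tΔX 1.1547 tΔY 2.0000
    t=0.3233 [x] (3,2)
    t=0.9600 [y] (3,1) — stop
  → r_2 = 0.9600
beam 3: φ=180°, α=300°
  cosα=0.5000 sinα=-0.8660 | (4,2) | tMaxX 1.4400 tMaxY 0.5543 | tΔX 2.0000 tΔY 1.1547
    t=0.5543 [y] (4,1)
    t=1.4400 [x] (5,1)
    t=1.7090 [y] (5,0) — stop
  → r_3 = 1.7090
beam 4: φ=270°, α=30°
  cosα=0.8660 sinα=0.5000 | (4,2) | tMaxX 0.8314 tMaxY 1.0400 | tΔX 1.1547 tΔY 2.0000
    t=0.8314 [x] (5,2)
    t=1.0400 [y] (5,3)
    t=1.9861 [x] (6,3)
    t=3.0400 [y] (6,4) — stop
  → r_4 = 3.0400

ranges = [4.0645, 0.9600, 1.7090, 3.0400]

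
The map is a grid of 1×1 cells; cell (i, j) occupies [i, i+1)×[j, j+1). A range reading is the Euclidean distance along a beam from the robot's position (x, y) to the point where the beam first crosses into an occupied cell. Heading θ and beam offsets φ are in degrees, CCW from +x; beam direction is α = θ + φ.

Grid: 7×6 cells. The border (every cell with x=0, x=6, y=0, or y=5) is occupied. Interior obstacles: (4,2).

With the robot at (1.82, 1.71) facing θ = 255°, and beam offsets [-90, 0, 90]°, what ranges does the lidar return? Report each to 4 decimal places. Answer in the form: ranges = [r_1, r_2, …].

ranges = [0.8489, 0.7350, 2.7432]

beam 1: φ=-90°, α=165°
  cosα=-0.9659 sinα=0.2588 | (1,1) | tMaxX 0.8489 tMaxY 1.1205 | tΔX 1.0353 tΔY 3.8637
    t=0.8489 [x] (0,1) — stop
  → r_1 = 0.8489
beam 2: φ=0°, α=255°
  cosα=-0.2588 sinα=-0.9659 | (1,1) | tMaxX 3.1682 tMaxY 0.7350 | tΔX 3.8637 tΔY 1.0353
    t=0.7350 [y] (1,0) — stop
  → r_2 = 0.7350
beam 3: φ=90°, α=345°
  cosα=0.9659 sinα=-0.2588 | (1,1) | tMaxX 0.1863 tMaxY 2.7432 | tΔX 1.0353 tΔY 3.8637
    t=0.1863 [x] (2,1)
    t=1.2216 [x] (3,1)
    t=2.2569 [x] (4,1)
    t=2.7432 [y] (4,0) — stop
  → r_3 = 2.7432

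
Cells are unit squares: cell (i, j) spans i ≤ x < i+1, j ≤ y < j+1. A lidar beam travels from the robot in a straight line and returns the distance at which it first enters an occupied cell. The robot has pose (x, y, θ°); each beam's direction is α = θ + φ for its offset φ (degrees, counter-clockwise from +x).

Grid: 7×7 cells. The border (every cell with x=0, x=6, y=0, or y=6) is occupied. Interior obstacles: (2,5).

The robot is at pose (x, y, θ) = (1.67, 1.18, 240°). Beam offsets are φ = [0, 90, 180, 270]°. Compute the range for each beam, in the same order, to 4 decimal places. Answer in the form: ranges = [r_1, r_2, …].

ranges = [0.2078, 0.3600, 5.5657, 0.7736]

beam 1: φ=0°, α=240°
  cosα=-0.5000 sinα=-0.8660 | (1,1) | tMaxX 1.3400 tMaxY 0.2078 | tΔX 2.0000 tΔY 1.1547
    t=0.2078 [y] (1,0) — stop
  → r_1 = 0.2078
beam 2: φ=90°, α=330°
  cosα=0.8660 sinα=-0.5000 | (1,1) | tMaxX 0.3811 tMaxY 0.3600 | tΔX 1.1547 tΔY 2.0000
    t=0.3600 [y] (1,0) — stop
  → r_2 = 0.3600
beam 3: φ=180°, α=60°
  cosα=0.5000 sinα=0.8660 | (1,1) | tMaxX 0.6600 tMaxY 0.9469 | tΔX 2.0000 tΔY 1.1547
    t=0.6600 [x] (2,1)
    t=0.9469 [y] (2,2)
    t=2.1016 [y] (2,3)
    t=2.6600 [x] (3,3)
    t=3.2563 [y] (3,4)
    t=4.4110 [y] (3,5)
    t=4.6600 [x] (4,5)
    t=5.5657 [y] (4,6) — stop
  → r_3 = 5.5657
beam 4: φ=270°, α=150°
  cosα=-0.8660 sinα=0.5000 | (1,1) | tMaxX 0.7736 tMaxY 1.6400 | tΔX 1.1547 tΔY 2.0000
    t=0.7736 [x] (0,1) — stop
  → r_4 = 0.7736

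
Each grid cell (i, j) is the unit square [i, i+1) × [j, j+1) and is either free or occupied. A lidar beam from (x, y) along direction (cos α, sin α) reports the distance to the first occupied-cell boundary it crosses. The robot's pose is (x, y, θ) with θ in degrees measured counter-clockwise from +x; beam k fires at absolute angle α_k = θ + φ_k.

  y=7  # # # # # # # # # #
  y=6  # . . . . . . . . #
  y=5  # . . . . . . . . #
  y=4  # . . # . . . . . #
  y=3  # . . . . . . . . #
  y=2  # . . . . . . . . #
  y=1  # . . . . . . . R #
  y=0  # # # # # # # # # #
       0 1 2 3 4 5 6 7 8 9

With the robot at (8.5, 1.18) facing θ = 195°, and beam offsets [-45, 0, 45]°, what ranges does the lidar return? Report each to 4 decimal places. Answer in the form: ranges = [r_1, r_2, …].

beam 1: φ=-45°, α=150°
  cosα=-0.8660 sinα=0.5000 | (8,1) | tMaxX 0.5774 tMaxY 1.6400 | tΔX 1.1547 tΔY 2.0000
    t=0.5774 [x] (7,1)
    t=1.6400 [y] (7,2)
    t=1.7321 [x] (6,2)
    t=2.8868 [x] (5,2)
    t=3.6400 [y] (5,3)
    t=4.0415 [x] (4,3)
    t=5.1962 [x] (3,3)
    t=5.6400 [y] (3,4) — stop
  → r_1 = 5.6400
beam 2: φ=0°, α=195°
  cosα=-0.9659 sinα=-0.2588 | (8,1) | tMaxX 0.5176 tMaxY 0.6955 | tΔX 1.0353 tΔY 3.8637
    t=0.5176 [x] (7,1)
    t=0.6955 [y] (7,0) — stop
  → r_2 = 0.6955
beam 3: φ=45°, α=240°
  cosα=-0.5000 sinα=-0.8660 | (8,1) | tMaxX 1.0000 tMaxY 0.2078 | tΔX 2.0000 tΔY 1.1547
    t=0.2078 [y] (8,0) — stop
  → r_3 = 0.2078

ranges = [5.6400, 0.6955, 0.2078]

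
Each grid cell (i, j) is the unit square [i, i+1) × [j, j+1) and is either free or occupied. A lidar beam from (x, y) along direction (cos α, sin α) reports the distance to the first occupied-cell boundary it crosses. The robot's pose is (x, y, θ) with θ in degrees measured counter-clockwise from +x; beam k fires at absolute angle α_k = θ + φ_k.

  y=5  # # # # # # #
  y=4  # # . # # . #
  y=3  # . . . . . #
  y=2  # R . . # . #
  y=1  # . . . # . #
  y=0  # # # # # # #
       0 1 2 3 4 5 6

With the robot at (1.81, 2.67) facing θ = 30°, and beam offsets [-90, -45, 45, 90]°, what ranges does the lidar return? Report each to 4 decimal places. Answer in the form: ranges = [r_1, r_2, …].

ranges = [1.9283, 2.2673, 2.4122, 1.5358]

beam 1: φ=-90°, α=300°
  cosα=0.5000 sinα=-0.8660 | (1,2) | tMaxX 0.3800 tMaxY 0.7736 | tΔX 2.0000 tΔY 1.1547
    t=0.3800 [x] (2,2)
    t=0.7736 [y] (2,1)
    t=1.9283 [y] (2,0) — stop
  → r_1 = 1.9283
beam 2: φ=-45°, α=345°
  cosα=0.9659 sinα=-0.2588 | (1,2) | tMaxX 0.1967 tMaxY 2.5887 | tΔX 1.0353 tΔY 3.8637
    t=0.1967 [x] (2,2)
    t=1.2320 [x] (3,2)
    t=2.2673 [x] (4,2) — stop
  → r_2 = 2.2673
beam 3: φ=45°, α=75°
  cosα=0.2588 sinα=0.9659 | (1,2) | tMaxX 0.7341 tMaxY 0.3416 | tΔX 3.8637 tΔY 1.0353
    t=0.3416 [y] (1,3)
    t=0.7341 [x] (2,3)
    t=1.3769 [y] (2,4)
    t=2.4122 [y] (2,5) — stop
  → r_3 = 2.4122
beam 4: φ=90°, α=120°
  cosα=-0.5000 sinα=0.8660 | (1,2) | tMaxX 1.6200 tMaxY 0.3811 | tΔX 2.0000 tΔY 1.1547
    t=0.3811 [y] (1,3)
    t=1.5358 [y] (1,4) — stop
  → r_4 = 1.5358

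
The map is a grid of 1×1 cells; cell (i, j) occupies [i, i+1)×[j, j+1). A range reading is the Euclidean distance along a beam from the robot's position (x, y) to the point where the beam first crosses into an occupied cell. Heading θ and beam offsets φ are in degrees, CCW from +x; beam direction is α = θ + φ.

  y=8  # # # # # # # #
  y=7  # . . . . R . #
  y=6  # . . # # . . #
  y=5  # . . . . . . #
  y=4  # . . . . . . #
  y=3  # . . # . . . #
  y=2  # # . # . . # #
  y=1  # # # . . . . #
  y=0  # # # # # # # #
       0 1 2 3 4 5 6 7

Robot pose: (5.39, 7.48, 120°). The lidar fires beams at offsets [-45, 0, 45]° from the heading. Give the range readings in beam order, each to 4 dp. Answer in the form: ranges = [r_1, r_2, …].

ranges = [0.5383, 0.6004, 2.0091]

beam 1: φ=-45°, α=75°
  dir = (cos 75°, sin 75°) = (0.2588, 0.9659); from cell (5,7)
  next x-line at t=2.3569, next y-line at t=0.5383; Δt_x=3.8637, Δt_y=1.0353
    y: enter (5,8) at t=0.5383 ← occupied
  → r_1 = 0.5383
beam 2: φ=0°, α=120°
  dir = (cos 120°, sin 120°) = (-0.5000, 0.8660); from cell (5,7)
  next x-line at t=0.7800, next y-line at t=0.6004; Δt_x=2.0000, Δt_y=1.1547
    y: enter (5,8) at t=0.6004 ← occupied
  → r_2 = 0.6004
beam 3: φ=45°, α=165°
  dir = (cos 165°, sin 165°) = (-0.9659, 0.2588); from cell (5,7)
  next x-line at t=0.4038, next y-line at t=2.0091; Δt_x=1.0353, Δt_y=3.8637
    x: enter (4,7) at t=0.4038
    x: enter (3,7) at t=1.4390
    y: enter (3,8) at t=2.0091 ← occupied
  → r_3 = 2.0091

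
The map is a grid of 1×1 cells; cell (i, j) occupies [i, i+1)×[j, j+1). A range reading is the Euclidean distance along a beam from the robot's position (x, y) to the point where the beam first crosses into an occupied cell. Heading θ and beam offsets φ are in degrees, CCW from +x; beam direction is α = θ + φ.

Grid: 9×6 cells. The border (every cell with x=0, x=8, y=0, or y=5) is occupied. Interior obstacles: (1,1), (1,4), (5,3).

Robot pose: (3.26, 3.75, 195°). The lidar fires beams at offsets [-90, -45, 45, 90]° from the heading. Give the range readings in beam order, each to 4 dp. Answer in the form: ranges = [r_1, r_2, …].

beam 1: φ=-90°, α=105°
  d=(-0.2588,0.9659)  start (3,3)  tX=1.0046 tY=0.2588  stride 1/|dx|=3.8637 1/|dy|=1.0353
    cross y-line → (3,4), t=0.2588
    cross x-line → (2,4), t=1.0046
    cross y-line → (2,5), t=1.2941 (wall)
  → r_1 = 1.2941
beam 2: φ=-45°, α=150°
  d=(-0.8660,0.5000)  start (3,3)  tX=0.3002 tY=0.5000  stride 1/|dx|=1.1547 1/|dy|=2.0000
    cross x-line → (2,3), t=0.3002
    cross y-line → (2,4), t=0.5000
    cross x-line → (1,4), t=1.4549 (wall)
  → r_2 = 1.4549
beam 3: φ=45°, α=240°
  d=(-0.5000,-0.8660)  start (3,3)  tX=0.5200 tY=0.8660  stride 1/|dx|=2.0000 1/|dy|=1.1547
    cross x-line → (2,3), t=0.5200
    cross y-line → (2,2), t=0.8660
    cross y-line → (2,1), t=2.0207
    cross x-line → (1,1), t=2.5200 (wall)
  → r_3 = 2.5200
beam 4: φ=90°, α=285°
  d=(0.2588,-0.9659)  start (3,3)  tX=2.8591 tY=0.7765  stride 1/|dx|=3.8637 1/|dy|=1.0353
    cross y-line → (3,2), t=0.7765
    cross y-line → (3,1), t=1.8117
    cross y-line → (3,0), t=2.8470 (wall)
  → r_4 = 2.8470

ranges = [1.2941, 1.4549, 2.5200, 2.8470]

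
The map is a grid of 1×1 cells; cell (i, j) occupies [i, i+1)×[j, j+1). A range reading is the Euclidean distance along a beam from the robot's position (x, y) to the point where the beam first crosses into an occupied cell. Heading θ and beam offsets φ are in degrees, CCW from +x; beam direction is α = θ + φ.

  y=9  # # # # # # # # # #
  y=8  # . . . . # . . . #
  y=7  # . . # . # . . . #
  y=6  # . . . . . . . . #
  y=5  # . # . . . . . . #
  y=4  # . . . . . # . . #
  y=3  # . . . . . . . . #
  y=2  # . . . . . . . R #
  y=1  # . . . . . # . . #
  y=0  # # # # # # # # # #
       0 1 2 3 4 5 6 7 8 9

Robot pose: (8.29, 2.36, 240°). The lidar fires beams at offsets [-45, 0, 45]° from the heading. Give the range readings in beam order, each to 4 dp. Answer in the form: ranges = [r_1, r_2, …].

beam 1: φ=-45°, α=195°
  direction (-0.9659, -0.2588); cell (8,2); t to first gridline: x 0.3002, y 1.3909 (then +1.0353 / +3.8637)
    (7,2) via x @ 0.3002
    (6,2) via x @ 1.3355
    (6,1) via y @ 1.3909  # hit
  → r_1 = 1.3909
beam 2: φ=0°, α=240°
  direction (-0.5000, -0.8660); cell (8,2); t to first gridline: x 0.5800, y 0.4157 (then +2.0000 / +1.1547)
    (8,1) via y @ 0.4157
    (7,1) via x @ 0.5800
    (7,0) via y @ 1.5704  # hit
  → r_2 = 1.5704
beam 3: φ=45°, α=285°
  direction (0.2588, -0.9659); cell (8,2); t to first gridline: x 2.7432, y 0.3727 (then +3.8637 / +1.0353)
    (8,1) via y @ 0.3727
    (8,0) via y @ 1.4080  # hit
  → r_3 = 1.4080

ranges = [1.3909, 1.5704, 1.4080]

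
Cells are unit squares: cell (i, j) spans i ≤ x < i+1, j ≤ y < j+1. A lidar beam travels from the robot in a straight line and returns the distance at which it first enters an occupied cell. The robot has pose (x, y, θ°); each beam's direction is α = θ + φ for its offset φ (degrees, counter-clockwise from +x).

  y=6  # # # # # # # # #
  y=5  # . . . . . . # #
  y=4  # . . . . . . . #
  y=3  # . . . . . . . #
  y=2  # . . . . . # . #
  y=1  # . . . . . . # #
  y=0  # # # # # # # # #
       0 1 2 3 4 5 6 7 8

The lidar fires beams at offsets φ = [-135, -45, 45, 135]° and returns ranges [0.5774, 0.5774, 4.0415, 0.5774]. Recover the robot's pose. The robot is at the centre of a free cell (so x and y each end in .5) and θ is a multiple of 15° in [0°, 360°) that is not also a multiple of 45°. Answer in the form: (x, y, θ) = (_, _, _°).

Candidates: 32 free-cell centres × 16 headings = 512 poses. Raycast each; keep the one whose scan matches to 4 dp.
  (5.5, 2.5, 195°): beam 1 = 3.0000 ≠ 0.5774 ✗
  (4.5, 3.5, 330°): beam 1 = 3.6235 ≠ 0.5774 ✗
  (3.5, 4.5, 75°): beam 1 = 4.0415 ≠ 0.5774 ✗
  (1.5, 3.5, 285°): beam 2 = 1.0000 ≠ 0.5774 ✗
  …
  (7.5, 2.5, 75°): r_1=0.5774, r_2=0.5774, r_3=4.0415, r_4=0.5774 — all match ✓
No second candidate reproduces the full scan.

(x, y, θ) = (7.5, 2.5, 75°)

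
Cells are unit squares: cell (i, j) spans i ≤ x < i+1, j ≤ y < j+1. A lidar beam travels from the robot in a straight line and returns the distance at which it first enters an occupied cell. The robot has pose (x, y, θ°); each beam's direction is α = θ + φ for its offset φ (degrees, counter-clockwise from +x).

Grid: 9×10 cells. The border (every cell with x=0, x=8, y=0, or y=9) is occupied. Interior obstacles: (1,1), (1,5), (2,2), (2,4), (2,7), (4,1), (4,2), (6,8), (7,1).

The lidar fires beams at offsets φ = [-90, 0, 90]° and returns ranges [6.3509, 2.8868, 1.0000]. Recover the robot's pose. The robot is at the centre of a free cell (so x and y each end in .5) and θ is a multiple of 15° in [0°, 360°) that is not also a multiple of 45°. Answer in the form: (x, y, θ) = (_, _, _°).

Candidates: 47 free-cell centres × 16 headings = 752 poses. Raycast each; keep the one whose scan matches to 4 dp.
  (6.5, 4.5, 75°): beam 1 = 1.5529 ≠ 6.3509 ✗
  (4.5, 3.5, 210°): beam 1 = 4.0415 ≠ 6.3509 ✗
  (3.5, 6.5, 300°): beam 1 = 1.7321 ≠ 6.3509 ✗
  (5.5, 4.5, 300°): beam 1 = 3.0000 ≠ 6.3509 ✗
  (4.5, 8.5, 75°): beam 1 = 1.5529 ≠ 6.3509 ✗
  …
  (7.5, 3.5, 210°): r_1=6.3509, r_2=2.8868, r_3=1.0000 — all match ✓
No second candidate reproduces the full scan.

(x, y, θ) = (7.5, 3.5, 210°)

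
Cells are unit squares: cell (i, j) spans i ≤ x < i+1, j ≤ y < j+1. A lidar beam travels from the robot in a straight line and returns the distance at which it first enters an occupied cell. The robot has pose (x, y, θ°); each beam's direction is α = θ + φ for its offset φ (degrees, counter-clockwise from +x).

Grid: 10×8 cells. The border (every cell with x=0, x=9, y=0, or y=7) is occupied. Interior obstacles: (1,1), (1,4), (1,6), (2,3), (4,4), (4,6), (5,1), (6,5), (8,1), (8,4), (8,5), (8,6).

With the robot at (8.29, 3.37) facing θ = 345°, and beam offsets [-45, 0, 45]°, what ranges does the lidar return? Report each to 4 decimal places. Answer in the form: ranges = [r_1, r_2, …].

beam 1: φ=-45°, α=300°
  cosα=0.5000 sinα=-0.8660 | (8,3) | tMaxX 1.4200 tMaxY 0.4272 | tΔX 2.0000 tΔY 1.1547
    t=0.4272 [y] (8,2)
    t=1.4200 [x] (9,2) — stop
  → r_1 = 1.4200
beam 2: φ=0°, α=345°
  cosα=0.9659 sinα=-0.2588 | (8,3) | tMaxX 0.7350 tMaxY 1.4296 | tΔX 1.0353 tΔY 3.8637
    t=0.7350 [x] (9,3) — stop
  → r_2 = 0.7350
beam 3: φ=45°, α=30°
  cosα=0.8660 sinα=0.5000 | (8,3) | tMaxX 0.8198 tMaxY 1.2600 | tΔX 1.1547 tΔY 2.0000
    t=0.8198 [x] (9,3) — stop
  → r_3 = 0.8198

ranges = [1.4200, 0.7350, 0.8198]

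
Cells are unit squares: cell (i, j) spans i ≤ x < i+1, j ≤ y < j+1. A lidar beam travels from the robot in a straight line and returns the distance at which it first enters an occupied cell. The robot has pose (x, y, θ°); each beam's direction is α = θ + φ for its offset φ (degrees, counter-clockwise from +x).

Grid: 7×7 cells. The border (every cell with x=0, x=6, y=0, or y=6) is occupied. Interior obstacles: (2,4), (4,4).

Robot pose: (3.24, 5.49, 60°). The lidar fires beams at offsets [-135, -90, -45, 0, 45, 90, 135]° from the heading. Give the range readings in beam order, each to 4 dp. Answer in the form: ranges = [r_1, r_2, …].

beam 1: φ=-135°, α=285°
  dir = (cos 285°, sin 285°) = (0.2588, -0.9659); from cell (3,5)
  next x-line at t=2.9364, next y-line at t=0.5073; Δt_x=3.8637, Δt_y=1.0353
    y: enter (3,4) at t=0.5073
    y: enter (3,3) at t=1.5426
    y: enter (3,2) at t=2.5778
    x: enter (4,2) at t=2.9364
    y: enter (4,1) at t=3.6131
    y: enter (4,0) at t=4.6484 ← occupied
  → r_1 = 4.6484
beam 2: φ=-90°, α=330°
  dir = (cos 330°, sin 330°) = (0.8660, -0.5000); from cell (3,5)
  next x-line at t=0.8776, next y-line at t=0.9800; Δt_x=1.1547, Δt_y=2.0000
    x: enter (4,5) at t=0.8776
    y: enter (4,4) at t=0.9800 ← occupied
  → r_2 = 0.9800
beam 3: φ=-45°, α=15°
  dir = (cos 15°, sin 15°) = (0.9659, 0.2588); from cell (3,5)
  next x-line at t=0.7868, next y-line at t=1.9705; Δt_x=1.0353, Δt_y=3.8637
    x: enter (4,5) at t=0.7868
    x: enter (5,5) at t=1.8221
    y: enter (5,6) at t=1.9705 ← occupied
  → r_3 = 1.9705
beam 4: φ=0°, α=60°
  dir = (cos 60°, sin 60°) = (0.5000, 0.8660); from cell (3,5)
  next x-line at t=1.5200, next y-line at t=0.5889; Δt_x=2.0000, Δt_y=1.1547
    y: enter (3,6) at t=0.5889 ← occupied
  → r_4 = 0.5889
beam 5: φ=45°, α=105°
  dir = (cos 105°, sin 105°) = (-0.2588, 0.9659); from cell (3,5)
  next x-line at t=0.9273, next y-line at t=0.5280; Δt_x=3.8637, Δt_y=1.0353
    y: enter (3,6) at t=0.5280 ← occupied
  → r_5 = 0.5280
beam 6: φ=90°, α=150°
  dir = (cos 150°, sin 150°) = (-0.8660, 0.5000); from cell (3,5)
  next x-line at t=0.2771, next y-line at t=1.0200; Δt_x=1.1547, Δt_y=2.0000
    x: enter (2,5) at t=0.2771
    y: enter (2,6) at t=1.0200 ← occupied
  → r_6 = 1.0200
beam 7: φ=135°, α=195°
  dir = (cos 195°, sin 195°) = (-0.9659, -0.2588); from cell (3,5)
  next x-line at t=0.2485, next y-line at t=1.8932; Δt_x=1.0353, Δt_y=3.8637
    x: enter (2,5) at t=0.2485
    x: enter (1,5) at t=1.2837
    y: enter (1,4) at t=1.8932
    x: enter (0,4) at t=2.3190 ← occupied
  → r_7 = 2.3190

ranges = [4.6484, 0.9800, 1.9705, 0.5889, 0.5280, 1.0200, 2.3190]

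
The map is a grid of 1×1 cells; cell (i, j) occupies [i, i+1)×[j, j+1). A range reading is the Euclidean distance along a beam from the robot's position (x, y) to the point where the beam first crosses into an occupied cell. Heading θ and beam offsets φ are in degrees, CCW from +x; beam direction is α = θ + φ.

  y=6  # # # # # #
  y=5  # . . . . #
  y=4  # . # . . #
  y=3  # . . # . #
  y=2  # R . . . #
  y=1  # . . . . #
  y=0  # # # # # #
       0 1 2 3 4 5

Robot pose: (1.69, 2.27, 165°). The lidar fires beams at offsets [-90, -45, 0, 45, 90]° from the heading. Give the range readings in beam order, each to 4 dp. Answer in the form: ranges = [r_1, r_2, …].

beam 1: φ=-90°, α=75°
  dir = (cos 75°, sin 75°) = (0.2588, 0.9659); from cell (1,2)
  next x-line at t=1.1977, next y-line at t=0.7558; Δt_x=3.8637, Δt_y=1.0353
    y: enter (1,3) at t=0.7558
    x: enter (2,3) at t=1.1977
    y: enter (2,4) at t=1.7910 ← occupied
  → r_1 = 1.7910
beam 2: φ=-45°, α=120°
  dir = (cos 120°, sin 120°) = (-0.5000, 0.8660); from cell (1,2)
  next x-line at t=1.3800, next y-line at t=0.8429; Δt_x=2.0000, Δt_y=1.1547
    y: enter (1,3) at t=0.8429
    x: enter (0,3) at t=1.3800 ← occupied
  → r_2 = 1.3800
beam 3: φ=0°, α=165°
  dir = (cos 165°, sin 165°) = (-0.9659, 0.2588); from cell (1,2)
  next x-line at t=0.7143, next y-line at t=2.8205; Δt_x=1.0353, Δt_y=3.8637
    x: enter (0,2) at t=0.7143 ← occupied
  → r_3 = 0.7143
beam 4: φ=45°, α=210°
  dir = (cos 210°, sin 210°) = (-0.8660, -0.5000); from cell (1,2)
  next x-line at t=0.7967, next y-line at t=0.5400; Δt_x=1.1547, Δt_y=2.0000
    y: enter (1,1) at t=0.5400
    x: enter (0,1) at t=0.7967 ← occupied
  → r_4 = 0.7967
beam 5: φ=90°, α=255°
  dir = (cos 255°, sin 255°) = (-0.2588, -0.9659); from cell (1,2)
  next x-line at t=2.6660, next y-line at t=0.2795; Δt_x=3.8637, Δt_y=1.0353
    y: enter (1,1) at t=0.2795
    y: enter (1,0) at t=1.3148 ← occupied
  → r_5 = 1.3148

ranges = [1.7910, 1.3800, 0.7143, 0.7967, 1.3148]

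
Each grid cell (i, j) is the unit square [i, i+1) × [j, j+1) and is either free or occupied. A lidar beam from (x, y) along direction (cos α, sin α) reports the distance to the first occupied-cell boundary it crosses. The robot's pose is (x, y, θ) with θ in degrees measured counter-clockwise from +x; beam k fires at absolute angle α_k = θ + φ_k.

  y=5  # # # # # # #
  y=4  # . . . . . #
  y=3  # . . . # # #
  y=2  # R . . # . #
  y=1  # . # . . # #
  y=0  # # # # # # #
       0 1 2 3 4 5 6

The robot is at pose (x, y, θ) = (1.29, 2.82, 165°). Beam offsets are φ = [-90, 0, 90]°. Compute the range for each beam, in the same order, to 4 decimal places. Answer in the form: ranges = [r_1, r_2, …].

ranges = [2.2569, 0.3002, 1.1205]

beam 1: φ=-90°, α=75°
  dir = (cos 75°, sin 75°) = (0.2588, 0.9659); from cell (1,2)
  next x-line at t=2.7432, next y-line at t=0.1863; Δt_x=3.8637, Δt_y=1.0353
    y: enter (1,3) at t=0.1863
    y: enter (1,4) at t=1.2216
    y: enter (1,5) at t=2.2569 ← occupied
  → r_1 = 2.2569
beam 2: φ=0°, α=165°
  dir = (cos 165°, sin 165°) = (-0.9659, 0.2588); from cell (1,2)
  next x-line at t=0.3002, next y-line at t=0.6955; Δt_x=1.0353, Δt_y=3.8637
    x: enter (0,2) at t=0.3002 ← occupied
  → r_2 = 0.3002
beam 3: φ=90°, α=255°
  dir = (cos 255°, sin 255°) = (-0.2588, -0.9659); from cell (1,2)
  next x-line at t=1.1205, next y-line at t=0.8489; Δt_x=3.8637, Δt_y=1.0353
    y: enter (1,1) at t=0.8489
    x: enter (0,1) at t=1.1205 ← occupied
  → r_3 = 1.1205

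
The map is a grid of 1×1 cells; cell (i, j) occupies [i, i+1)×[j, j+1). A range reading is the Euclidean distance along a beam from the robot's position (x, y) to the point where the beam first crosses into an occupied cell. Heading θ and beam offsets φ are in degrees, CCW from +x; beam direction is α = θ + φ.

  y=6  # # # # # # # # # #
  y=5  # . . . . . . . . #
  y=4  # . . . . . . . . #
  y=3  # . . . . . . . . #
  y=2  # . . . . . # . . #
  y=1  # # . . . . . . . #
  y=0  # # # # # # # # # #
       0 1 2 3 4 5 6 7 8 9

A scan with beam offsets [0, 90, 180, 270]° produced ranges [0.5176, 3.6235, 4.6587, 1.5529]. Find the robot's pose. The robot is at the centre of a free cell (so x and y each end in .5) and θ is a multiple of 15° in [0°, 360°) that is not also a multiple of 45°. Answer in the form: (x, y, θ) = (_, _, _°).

(x, y, θ) = (5.5, 2.5, 345°)

Candidates: 38 free-cell centres × 16 headings = 608 poses. Raycast each; keep the one whose scan matches to 4 dp.
  (1.5, 2.5, 285°): beam 2 = 7.7646 ≠ 3.6235 ✗
  (5.5, 1.5, 30°): beam 1 = 1.0000 ≠ 0.5176 ✗
  (5.5, 3.5, 75°): beam 1 = 2.5882 ≠ 0.5176 ✗
  …
  (5.5, 2.5, 345°): r_1=0.5176, r_2=3.6235, r_3=4.6587, r_4=1.5529 — all match ✓
No second candidate reproduces the full scan.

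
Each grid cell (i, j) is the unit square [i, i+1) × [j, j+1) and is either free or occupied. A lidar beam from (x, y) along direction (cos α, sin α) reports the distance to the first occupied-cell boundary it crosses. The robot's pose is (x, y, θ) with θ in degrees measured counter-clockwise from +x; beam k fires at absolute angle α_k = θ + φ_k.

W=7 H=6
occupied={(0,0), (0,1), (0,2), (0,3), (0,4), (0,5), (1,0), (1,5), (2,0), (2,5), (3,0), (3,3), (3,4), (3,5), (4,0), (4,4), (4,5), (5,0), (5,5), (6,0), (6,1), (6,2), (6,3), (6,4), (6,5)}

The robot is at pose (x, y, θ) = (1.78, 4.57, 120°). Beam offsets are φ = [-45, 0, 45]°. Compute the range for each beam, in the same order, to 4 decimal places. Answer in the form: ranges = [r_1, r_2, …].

beam 1: φ=-45°, α=75°
  cosα=0.2588 sinα=0.9659 | (1,4) | tMaxX 0.8500 tMaxY 0.4452 | tΔX 3.8637 tΔY 1.0353
    t=0.4452 [y] (1,5) — stop
  → r_1 = 0.4452
beam 2: φ=0°, α=120°
  cosα=-0.5000 sinα=0.8660 | (1,4) | tMaxX 1.5600 tMaxY 0.4965 | tΔX 2.0000 tΔY 1.1547
    t=0.4965 [y] (1,5) — stop
  → r_2 = 0.4965
beam 3: φ=45°, α=165°
  cosα=-0.9659 sinα=0.2588 | (1,4) | tMaxX 0.8075 tMaxY 1.6614 | tΔX 1.0353 tΔY 3.8637
    t=0.8075 [x] (0,4) — stop
  → r_3 = 0.8075

ranges = [0.4452, 0.4965, 0.8075]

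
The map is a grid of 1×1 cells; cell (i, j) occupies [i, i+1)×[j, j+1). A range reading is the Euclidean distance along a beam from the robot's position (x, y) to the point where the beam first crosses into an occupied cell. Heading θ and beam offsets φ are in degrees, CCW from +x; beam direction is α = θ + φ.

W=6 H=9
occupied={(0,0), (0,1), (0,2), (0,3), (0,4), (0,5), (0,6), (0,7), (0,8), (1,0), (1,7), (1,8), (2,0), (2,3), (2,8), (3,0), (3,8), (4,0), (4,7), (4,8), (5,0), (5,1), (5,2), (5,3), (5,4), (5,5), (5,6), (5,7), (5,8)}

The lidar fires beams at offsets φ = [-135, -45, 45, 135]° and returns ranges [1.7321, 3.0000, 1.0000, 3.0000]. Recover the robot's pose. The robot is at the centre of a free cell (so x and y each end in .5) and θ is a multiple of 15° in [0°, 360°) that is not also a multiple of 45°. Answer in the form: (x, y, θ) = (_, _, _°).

Enumerate (i+0.5, j+0.5, θ) over the 25 free cells and 16 admissible headings. For each, cast all 4 beams and compare to the given ranges.
  (3.5, 7.5, 150°): beam 1 = 0.5176 ≠ 1.7321 ✗
  (4.5, 4.5, 285°): beam 1 = 4.0415 ≠ 1.7321 ✗
  (2.5, 2.5, 150°): beam 1 = 2.5882 ≠ 1.7321 ✗
  (1.5, 3.5, 60°): beam 1 = 2.5882 ≠ 1.7321 ✗
  …
  (3.5, 4.5, 165°): r_1=1.7321, r_2=3.0000, r_3=1.0000, r_4=3.0000 — all match ✓
Only this pose fits every beam.

(x, y, θ) = (3.5, 4.5, 165°)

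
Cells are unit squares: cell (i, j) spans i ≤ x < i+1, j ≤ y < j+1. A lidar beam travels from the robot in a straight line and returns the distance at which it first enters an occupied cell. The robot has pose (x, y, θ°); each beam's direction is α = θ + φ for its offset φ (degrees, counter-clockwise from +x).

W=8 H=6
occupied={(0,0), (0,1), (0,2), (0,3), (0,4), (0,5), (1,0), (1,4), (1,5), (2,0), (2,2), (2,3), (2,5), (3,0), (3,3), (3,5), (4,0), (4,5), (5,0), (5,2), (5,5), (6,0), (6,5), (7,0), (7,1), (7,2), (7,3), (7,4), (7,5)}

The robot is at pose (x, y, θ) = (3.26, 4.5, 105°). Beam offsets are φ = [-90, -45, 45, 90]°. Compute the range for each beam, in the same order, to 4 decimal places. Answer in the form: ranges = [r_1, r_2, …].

beam 1: φ=-90°, α=15°
  cosα=0.9659 sinα=0.2588 | (3,4) | tMaxX 0.7661 tMaxY 1.9319 | tΔX 1.0353 tΔY 3.8637
    t=0.7661 [x] (4,4)
    t=1.8014 [x] (5,4)
    t=1.9319 [y] (5,5) — stop
  → r_1 = 1.9319
beam 2: φ=-45°, α=60°
  cosα=0.5000 sinα=0.8660 | (3,4) | tMaxX 1.4800 tMaxY 0.5774 | tΔX 2.0000 tΔY 1.1547
    t=0.5774 [y] (3,5) — stop
  → r_2 = 0.5774
beam 3: φ=45°, α=150°
  cosα=-0.8660 sinα=0.5000 | (3,4) | tMaxX 0.3002 tMaxY 1.0000 | tΔX 1.1547 tΔY 2.0000
    t=0.3002 [x] (2,4)
    t=1.0000 [y] (2,5) — stop
  → r_3 = 1.0000
beam 4: φ=90°, α=195°
  cosα=-0.9659 sinα=-0.2588 | (3,4) | tMaxX 0.2692 tMaxY 1.9319 | tΔX 1.0353 tΔY 3.8637
    t=0.2692 [x] (2,4)
    t=1.3044 [x] (1,4) — stop
  → r_4 = 1.3044

ranges = [1.9319, 0.5774, 1.0000, 1.3044]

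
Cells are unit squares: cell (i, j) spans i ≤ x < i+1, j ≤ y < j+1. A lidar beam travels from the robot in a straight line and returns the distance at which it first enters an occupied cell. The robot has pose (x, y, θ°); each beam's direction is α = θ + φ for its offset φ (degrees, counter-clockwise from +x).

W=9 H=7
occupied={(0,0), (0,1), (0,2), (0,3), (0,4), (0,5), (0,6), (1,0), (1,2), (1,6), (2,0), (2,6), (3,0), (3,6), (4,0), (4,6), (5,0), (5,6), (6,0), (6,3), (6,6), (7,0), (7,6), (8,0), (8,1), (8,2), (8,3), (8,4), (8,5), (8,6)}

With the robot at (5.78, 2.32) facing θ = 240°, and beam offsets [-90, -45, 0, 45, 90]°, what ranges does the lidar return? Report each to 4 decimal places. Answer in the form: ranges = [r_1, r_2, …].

beam 1: φ=-90°, α=150°
  direction (-0.8660, 0.5000); cell (5,2); t to first gridline: x 0.9007, y 1.3600 (then +1.1547 / +2.0000)
    (4,2) via x @ 0.9007
    (4,3) via y @ 1.3600
    (3,3) via x @ 2.0554
    (2,3) via x @ 3.2101
    (2,4) via y @ 3.3600
    (1,4) via x @ 4.3648
    (1,5) via y @ 5.3600
    (0,5) via x @ 5.5195  # hit
  → r_1 = 5.5195
beam 2: φ=-45°, α=195°
  direction (-0.9659, -0.2588); cell (5,2); t to first gridline: x 0.8075, y 1.2364 (then +1.0353 / +3.8637)
    (4,2) via x @ 0.8075
    (4,1) via y @ 1.2364
    (3,1) via x @ 1.8428
    (2,1) via x @ 2.8781
    (1,1) via x @ 3.9133
    (0,1) via x @ 4.9486  # hit
  → r_2 = 4.9486
beam 3: φ=0°, α=240°
  direction (-0.5000, -0.8660); cell (5,2); t to first gridline: x 1.5600, y 0.3695 (then +2.0000 / +1.1547)
    (5,1) via y @ 0.3695
    (5,0) via y @ 1.5242  # hit
  → r_3 = 1.5242
beam 4: φ=45°, α=285°
  direction (0.2588, -0.9659); cell (5,2); t to first gridline: x 0.8500, y 0.3313 (then +3.8637 / +1.0353)
    (5,1) via y @ 0.3313
    (6,1) via x @ 0.8500
    (6,0) via y @ 1.3666  # hit
  → r_4 = 1.3666
beam 5: φ=90°, α=330°
  direction (0.8660, -0.5000); cell (5,2); t to first gridline: x 0.2540, y 0.6400 (then +1.1547 / +2.0000)
    (6,2) via x @ 0.2540
    (6,1) via y @ 0.6400
    (7,1) via x @ 1.4087
    (8,1) via x @ 2.5634  # hit
  → r_5 = 2.5634

ranges = [5.5195, 4.9486, 1.5242, 1.3666, 2.5634]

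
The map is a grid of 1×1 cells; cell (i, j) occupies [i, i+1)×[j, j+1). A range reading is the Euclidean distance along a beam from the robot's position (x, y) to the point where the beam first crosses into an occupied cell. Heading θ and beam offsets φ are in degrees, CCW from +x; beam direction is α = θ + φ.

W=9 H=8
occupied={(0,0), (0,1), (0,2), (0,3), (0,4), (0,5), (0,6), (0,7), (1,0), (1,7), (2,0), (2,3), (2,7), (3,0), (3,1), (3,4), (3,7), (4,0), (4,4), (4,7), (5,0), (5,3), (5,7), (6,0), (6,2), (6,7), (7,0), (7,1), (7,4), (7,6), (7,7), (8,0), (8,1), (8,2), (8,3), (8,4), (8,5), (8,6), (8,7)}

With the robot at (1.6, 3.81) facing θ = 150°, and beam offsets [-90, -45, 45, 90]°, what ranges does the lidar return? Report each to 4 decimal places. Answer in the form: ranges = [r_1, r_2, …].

beam 1: φ=-90°, α=60°
  direction (0.5000, 0.8660); cell (1,3); t to first gridline: x 0.8000, y 0.2194 (then +2.0000 / +1.1547)
    (1,4) via y @ 0.2194
    (2,4) via x @ 0.8000
    (2,5) via y @ 1.3741
    (2,6) via y @ 2.5288
    (3,6) via x @ 2.8000
    (3,7) via y @ 3.6835  # hit
  → r_1 = 3.6835
beam 2: φ=-45°, α=105°
  direction (-0.2588, 0.9659); cell (1,3); t to first gridline: x 2.3182, y 0.1967 (then +3.8637 / +1.0353)
    (1,4) via y @ 0.1967
    (1,5) via y @ 1.2320
    (1,6) via y @ 2.2673
    (0,6) via x @ 2.3182  # hit
  → r_2 = 2.3182
beam 3: φ=45°, α=195°
  direction (-0.9659, -0.2588); cell (1,3); t to first gridline: x 0.6212, y 3.1296 (then +1.0353 / +3.8637)
    (0,3) via x @ 0.6212  # hit
  → r_3 = 0.6212
beam 4: φ=90°, α=240°
  direction (-0.5000, -0.8660); cell (1,3); t to first gridline: x 1.2000, y 0.9353 (then +2.0000 / +1.1547)
    (1,2) via y @ 0.9353
    (0,2) via x @ 1.2000  # hit
  → r_4 = 1.2000

ranges = [3.6835, 2.3182, 0.6212, 1.2000]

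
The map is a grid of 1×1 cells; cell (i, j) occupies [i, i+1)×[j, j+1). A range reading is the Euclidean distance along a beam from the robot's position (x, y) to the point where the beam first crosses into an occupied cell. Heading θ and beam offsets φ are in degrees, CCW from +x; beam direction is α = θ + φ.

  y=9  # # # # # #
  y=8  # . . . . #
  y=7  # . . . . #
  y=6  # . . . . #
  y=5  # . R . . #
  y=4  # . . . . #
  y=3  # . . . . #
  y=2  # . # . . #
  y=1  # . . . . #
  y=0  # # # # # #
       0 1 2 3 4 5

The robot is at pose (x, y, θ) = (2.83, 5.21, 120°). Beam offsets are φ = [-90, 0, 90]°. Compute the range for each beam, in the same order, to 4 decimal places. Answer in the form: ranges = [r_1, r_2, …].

ranges = [2.5057, 3.6600, 2.1131]

beam 1: φ=-90°, α=30°
  direction (0.8660, 0.5000); cell (2,5); t to first gridline: x 0.1963, y 1.5800 (then +1.1547 / +2.0000)
    (3,5) via x @ 0.1963
    (4,5) via x @ 1.3510
    (4,6) via y @ 1.5800
    (5,6) via x @ 2.5057  # hit
  → r_1 = 2.5057
beam 2: φ=0°, α=120°
  direction (-0.5000, 0.8660); cell (2,5); t to first gridline: x 1.6600, y 0.9122 (then +2.0000 / +1.1547)
    (2,6) via y @ 0.9122
    (1,6) via x @ 1.6600
    (1,7) via y @ 2.0669
    (1,8) via y @ 3.2216
    (0,8) via x @ 3.6600  # hit
  → r_2 = 3.6600
beam 3: φ=90°, α=210°
  direction (-0.8660, -0.5000); cell (2,5); t to first gridline: x 0.9584, y 0.4200 (then +1.1547 / +2.0000)
    (2,4) via y @ 0.4200
    (1,4) via x @ 0.9584
    (0,4) via x @ 2.1131  # hit
  → r_3 = 2.1131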